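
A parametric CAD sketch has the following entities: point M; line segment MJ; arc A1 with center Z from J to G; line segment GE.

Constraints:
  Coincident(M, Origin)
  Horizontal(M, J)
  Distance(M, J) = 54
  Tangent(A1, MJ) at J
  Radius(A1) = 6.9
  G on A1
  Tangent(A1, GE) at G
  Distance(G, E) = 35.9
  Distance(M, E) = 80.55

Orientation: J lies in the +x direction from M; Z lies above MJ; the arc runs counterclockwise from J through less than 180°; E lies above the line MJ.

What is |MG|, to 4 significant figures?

60.87

M is at the origin; MJ is horizontal with |MJ| = 54.0 and J on the +x side, so J = (54.00, 0.000). Tangency of A1 to MJ means the radius ZJ is perpendicular to MJ, so Z = J + (0, 6.9) = (54.00, 6.900). Since ZG ⟂ GE (tangency), |ZE| = √(6.9² + 35.9²) = 36.56 regardless of where G sits on A1. So E lies on both circle(M, 80.55) and circle(Z, 36.56); the above-MJ intersection is E = (70.07, 39.74). G is the foot of the tangent from E: G = (60.66, 5.092).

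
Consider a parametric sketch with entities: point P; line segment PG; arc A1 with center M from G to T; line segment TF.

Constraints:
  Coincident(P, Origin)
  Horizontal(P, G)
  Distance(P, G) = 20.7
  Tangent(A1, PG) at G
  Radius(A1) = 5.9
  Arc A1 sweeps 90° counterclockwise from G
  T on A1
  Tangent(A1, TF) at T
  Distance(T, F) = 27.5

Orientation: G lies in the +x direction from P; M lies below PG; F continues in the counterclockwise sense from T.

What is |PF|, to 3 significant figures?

36.5

P is at the origin; PG is horizontal with |PG| = 20.7 and G on the +x side, so G = (20.7, 0.00). Since A1 is tangent to PG there, MG ⟂ PG, so M = G + (0, -5.9) = (20.7, -5.90). On A1, G sits at bearing 90° from M; a 90° counterclockwise sweep puts T at bearing 180°, so T = M + 5.9·(cos 180°, sin 180°) = (14.8, -5.90). A1 meets TF tangentially, so MT is at right angles to TF, so TF runs along (−sin 180°, cos 180°); with |TF| = 27.5, F = (14.8, -33.4). Then |PF| = |F − P| = 36.5.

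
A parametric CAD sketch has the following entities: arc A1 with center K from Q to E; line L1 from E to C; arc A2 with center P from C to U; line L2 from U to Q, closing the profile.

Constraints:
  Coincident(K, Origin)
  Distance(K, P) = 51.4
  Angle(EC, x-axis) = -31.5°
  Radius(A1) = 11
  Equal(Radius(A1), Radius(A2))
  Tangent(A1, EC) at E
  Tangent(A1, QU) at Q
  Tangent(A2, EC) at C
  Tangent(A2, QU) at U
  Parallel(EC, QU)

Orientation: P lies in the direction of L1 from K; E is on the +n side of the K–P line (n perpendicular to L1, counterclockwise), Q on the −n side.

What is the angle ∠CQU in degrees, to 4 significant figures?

23.17°

Tangency of A1 to both parallel lines with radius 11.0 puts E and Q at K ± 11.0·n: E = (5.747, 9.379), Q = (-5.747, -9.379). Equal radii place C and U the same way about P: C = P + 11.0·n = (49.57, -17.48), U = P − 11.0·n = (38.08, -36.24). Then cos ∠CQU = QC·QU / (|QC||QU|), giving 23.17°.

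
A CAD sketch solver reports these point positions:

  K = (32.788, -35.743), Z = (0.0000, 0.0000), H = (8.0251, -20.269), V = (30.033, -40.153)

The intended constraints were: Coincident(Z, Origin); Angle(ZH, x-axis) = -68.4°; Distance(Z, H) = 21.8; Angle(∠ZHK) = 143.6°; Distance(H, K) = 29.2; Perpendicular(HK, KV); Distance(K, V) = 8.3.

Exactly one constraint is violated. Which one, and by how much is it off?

Distance(K, V) = 8.3 — off by 3.10.

Z = (0.00, 0.00) ✓; ZH at -68.40° ✓; |ZH| = 21.80 ✓; ∠ZHK = 143.6° ✓; |HK| = 29.20 ✓; ∠(HK, KV) = 89.99° ✓; |KV| = 5.200 ✗.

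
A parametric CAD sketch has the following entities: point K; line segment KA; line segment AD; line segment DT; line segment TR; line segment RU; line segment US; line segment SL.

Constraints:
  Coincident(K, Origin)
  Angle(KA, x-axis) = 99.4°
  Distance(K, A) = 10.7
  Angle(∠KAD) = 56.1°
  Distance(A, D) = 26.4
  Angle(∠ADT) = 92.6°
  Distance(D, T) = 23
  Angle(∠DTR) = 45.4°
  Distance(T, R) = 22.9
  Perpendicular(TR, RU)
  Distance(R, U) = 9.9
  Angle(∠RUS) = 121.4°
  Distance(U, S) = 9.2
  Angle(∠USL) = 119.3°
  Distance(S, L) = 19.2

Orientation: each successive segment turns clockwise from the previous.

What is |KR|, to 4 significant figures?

4.623

K is at the origin; KA runs at 99.4° with length 10.7, so A = (-1.748, 10.56). ∠KAD = 56.1° gives AD at -24.50° from the x-axis; with |AD| = 26.4, D = (22.28, -0.3916). ∠ADT = 92.6° gives DT at -111.9° from the x-axis; with |DT| = 23.0, T = (13.70, -21.73). ∠DTR = 45.4° gives TR at 113.5° from the x-axis; with |TR| = 22.9, R = (4.565, -0.7311). Then |KR| = |R − K| = 4.623.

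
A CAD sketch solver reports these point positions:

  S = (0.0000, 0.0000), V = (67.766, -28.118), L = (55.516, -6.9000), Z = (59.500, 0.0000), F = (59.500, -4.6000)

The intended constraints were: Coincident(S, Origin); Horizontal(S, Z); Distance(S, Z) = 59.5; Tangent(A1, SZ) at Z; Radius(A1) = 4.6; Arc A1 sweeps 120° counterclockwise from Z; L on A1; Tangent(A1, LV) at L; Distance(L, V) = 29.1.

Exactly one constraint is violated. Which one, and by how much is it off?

Distance(L, V) = 29.1 — off by 4.60.

S = (0.00, 0.00) ✓; S.y = 0.00, Z.y = 0.00 ✓; |SZ| = 59.50 ✓; ∠(FZ, ZS) = 90.00° ✓; |FZ| = 4.600 ✓; bearing(F→L) − bearing(F→Z) = 120.0° ✓; |FL| = 4.600 ✓; ∠(FL, LV) = 90.00° ✓; |LV| = 24.50 ✗.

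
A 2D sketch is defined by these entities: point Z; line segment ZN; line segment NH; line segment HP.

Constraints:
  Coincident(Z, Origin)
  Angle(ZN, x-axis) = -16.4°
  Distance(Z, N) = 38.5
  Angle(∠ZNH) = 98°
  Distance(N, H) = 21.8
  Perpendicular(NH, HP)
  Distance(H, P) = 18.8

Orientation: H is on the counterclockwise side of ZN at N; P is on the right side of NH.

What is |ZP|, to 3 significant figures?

63.1

∠ZNH = 98.0°, so NH runs at -16.4° + (180° − 98.0°) = 65.6° from the x-axis; with |NH| = 21.8, H = N + 21.8·(cos 65.6°, sin 65.6°) = (45.9, 8.98). The perpendicularity gives HP at right angles to NH; with |HP| = 18.8 on the right of NH, P = H + 18.8·(0.911, -0.413) = (63.1, 1.22). Then |ZP| = |P − Z| = 63.1.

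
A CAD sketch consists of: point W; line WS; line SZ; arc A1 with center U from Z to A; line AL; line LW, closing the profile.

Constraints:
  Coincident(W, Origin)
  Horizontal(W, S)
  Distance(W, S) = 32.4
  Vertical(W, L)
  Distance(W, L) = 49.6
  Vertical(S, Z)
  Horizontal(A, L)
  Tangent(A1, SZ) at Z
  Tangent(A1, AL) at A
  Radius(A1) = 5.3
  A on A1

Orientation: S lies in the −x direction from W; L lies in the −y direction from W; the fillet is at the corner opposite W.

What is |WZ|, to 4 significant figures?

54.88

W is at the origin; WS is horizontal with |WS| = 32.4 and S on the −x side, so S = (-32.40, 0.000). W and L share the same x with |WL| = 49.6 and L on the −y side, so L = (0.000, -49.60). The virtual corner opposite W is at (-32.40, -49.60). Since A1 is tangent to SZ there, UZ ⟂ SZ and A1 meets AL tangentially, so UA is at right angles to AL, with radius 5.3, so the center U sits 5.3 in from both sides at U = (-27.10, -44.30). That places the tangent points at Z = (-32.40, -44.30) on SZ and A = (-27.10, -49.60) on AL. Then |WZ| = |Z − W| = 54.88.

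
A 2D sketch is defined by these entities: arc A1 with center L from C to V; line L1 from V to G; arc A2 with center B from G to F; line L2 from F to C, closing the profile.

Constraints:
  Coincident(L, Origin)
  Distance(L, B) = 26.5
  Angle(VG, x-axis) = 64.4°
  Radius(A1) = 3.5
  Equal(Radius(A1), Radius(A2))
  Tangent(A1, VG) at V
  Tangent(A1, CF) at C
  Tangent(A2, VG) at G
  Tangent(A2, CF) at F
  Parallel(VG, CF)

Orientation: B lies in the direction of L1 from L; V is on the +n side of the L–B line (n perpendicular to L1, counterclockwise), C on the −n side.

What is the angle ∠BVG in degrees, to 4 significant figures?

7.524°

Tangency of A1 to both parallel lines with radius 3.5 puts V and C at L ± 3.5·n: V = (-3.156, 1.512), C = (3.156, -1.512). Equal radii place G and F the same way about B: G = B + 3.5·n = (8.294, 25.41), F = B − 3.5·n = (14.61, 22.39). Then cos ∠BVG = VB·VG / (|VB||VG|), giving 7.524°.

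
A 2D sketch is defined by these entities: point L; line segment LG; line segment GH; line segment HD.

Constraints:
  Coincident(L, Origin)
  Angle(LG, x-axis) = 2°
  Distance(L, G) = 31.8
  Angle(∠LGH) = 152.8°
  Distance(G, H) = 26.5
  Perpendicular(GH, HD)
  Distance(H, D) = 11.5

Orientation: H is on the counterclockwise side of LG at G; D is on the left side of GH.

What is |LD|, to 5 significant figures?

54.867

L is at the origin; LG runs at 2.0° with length 31.8, so G = 31.8·(cos 2.0°, sin 2.0°) = (31.781, 1.1098). ∠LGH = 152.8°, so GH runs at 2.0° + (180° − 152.8°) = 29.200° from the x-axis; with |GH| = 26.5, H = G + 26.5·(cos 29.200°, sin 29.200°) = (54.913, 14.038). GH ⟂ HD; with |HD| = 11.5 on the left of GH, D = H + 11.5·(-0.48786, 0.87292) = (49.303, 24.077). Then |LD| = |D − L| = 54.867.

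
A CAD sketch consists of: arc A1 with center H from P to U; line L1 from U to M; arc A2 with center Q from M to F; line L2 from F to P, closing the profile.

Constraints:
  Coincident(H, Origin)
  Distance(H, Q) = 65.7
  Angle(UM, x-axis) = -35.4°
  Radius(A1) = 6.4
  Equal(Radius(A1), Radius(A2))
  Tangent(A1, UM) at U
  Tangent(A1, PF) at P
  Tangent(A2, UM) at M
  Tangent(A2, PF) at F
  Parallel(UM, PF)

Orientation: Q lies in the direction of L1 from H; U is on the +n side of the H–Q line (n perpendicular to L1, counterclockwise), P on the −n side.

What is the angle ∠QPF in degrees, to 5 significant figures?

5.5638°

The slot axis is L1's direction at -35.4°, so u = (cos -35.4°, sin -35.4°) = (0.81513, -0.57928) and n = (−sin -35.4°, cos -35.4°) = (0.57928, 0.81513). H is at the origin and Q lies 65.7 along u from H, so Q = 65.7·u = (53.554, -38.059). Tangency of A1 to both parallel lines with radius 6.4 puts U and P at H ± 6.4·n: U = (3.7074, 5.2168), P = (-3.7074, -5.2168). Equal radii place M and F the same way about Q: M = Q + 6.4·n = (57.261, -32.842), F = Q − 6.4·n = (49.846, -43.276). Then cos ∠QPF = PQ·PF / (|PQ||PF|), giving 5.5638°.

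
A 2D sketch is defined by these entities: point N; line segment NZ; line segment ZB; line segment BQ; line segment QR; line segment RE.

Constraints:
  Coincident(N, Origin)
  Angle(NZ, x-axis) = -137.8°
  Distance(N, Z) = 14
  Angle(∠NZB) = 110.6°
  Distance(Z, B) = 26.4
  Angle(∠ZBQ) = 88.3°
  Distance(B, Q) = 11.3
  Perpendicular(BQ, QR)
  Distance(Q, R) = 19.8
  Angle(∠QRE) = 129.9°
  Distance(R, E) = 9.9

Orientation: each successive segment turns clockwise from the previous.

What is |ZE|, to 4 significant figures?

2.932

N is at the origin; NZ runs at -137.8° with length 14.0, so Z = (-10.37, -9.404). ∠NZB = 110.6° gives ZB at 152.8° from the x-axis; with |ZB| = 26.4, B = (-33.85, 2.663). ∠ZBQ = 88.3° gives BQ at 61.10° from the x-axis; with |BQ| = 11.3, Q = (-28.39, 12.56). The perpendicularity gives QR at right angles to BQ, so QR runs at -28.90°; with |QR| = 19.8, R = (-11.06, 2.987). ∠QRE = 129.9° gives RE at -79.00° from the x-axis; with |RE| = 9.9, E = (-9.168, -6.731). Then |ZE| = |E − Z| = 2.932.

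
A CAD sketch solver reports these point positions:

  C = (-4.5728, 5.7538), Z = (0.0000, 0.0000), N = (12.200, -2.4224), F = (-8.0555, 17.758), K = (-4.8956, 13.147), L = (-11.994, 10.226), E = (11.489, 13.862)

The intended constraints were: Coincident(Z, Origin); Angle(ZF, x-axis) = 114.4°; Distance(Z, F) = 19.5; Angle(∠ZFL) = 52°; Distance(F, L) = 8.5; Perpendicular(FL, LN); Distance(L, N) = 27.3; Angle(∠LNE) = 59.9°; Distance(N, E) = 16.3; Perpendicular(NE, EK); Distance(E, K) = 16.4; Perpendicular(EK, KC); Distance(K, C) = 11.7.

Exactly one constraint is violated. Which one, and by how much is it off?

Distance(K, C) = 11.7 — off by 4.30.

Z = (0.00, 0.00) ✓; ZF at 114.4° ✓; |ZF| = 19.50 ✓; ∠ZFL = 52.01° ✓; |FL| = 8.500 ✓; ∠(FL, LN) = 90.01° ✓; |LN| = 27.30 ✓; ∠LNE = 59.90° ✓; |NE| = 16.30 ✓; ∠(NE, EK) = 90.00° ✓; |EK| = 16.40 ✓; ∠(EK, KC) = 90.00° ✓; |KC| = 7.400 ✗.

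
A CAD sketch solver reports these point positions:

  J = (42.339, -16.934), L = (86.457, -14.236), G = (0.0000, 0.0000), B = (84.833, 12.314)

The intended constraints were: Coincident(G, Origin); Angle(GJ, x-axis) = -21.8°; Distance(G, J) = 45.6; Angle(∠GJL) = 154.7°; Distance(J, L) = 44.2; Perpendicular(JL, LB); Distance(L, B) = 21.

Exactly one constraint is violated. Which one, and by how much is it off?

Distance(L, B) = 21 — off by 5.60.

G = (0.00, 0.00) ✓; GJ at -21.80° ✓; |GJ| = 45.60 ✓; ∠GJL = 154.7° ✓; |JL| = 44.20 ✓; ∠(JL, LB) = 90.00° ✓; |LB| = 26.60 ✗.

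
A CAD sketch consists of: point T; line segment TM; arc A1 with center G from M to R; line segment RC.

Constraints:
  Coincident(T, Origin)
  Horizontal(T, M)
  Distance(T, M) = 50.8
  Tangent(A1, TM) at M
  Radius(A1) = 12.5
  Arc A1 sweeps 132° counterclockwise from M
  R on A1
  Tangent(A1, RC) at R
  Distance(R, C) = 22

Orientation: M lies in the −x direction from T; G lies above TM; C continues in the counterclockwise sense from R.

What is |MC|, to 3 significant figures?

37.6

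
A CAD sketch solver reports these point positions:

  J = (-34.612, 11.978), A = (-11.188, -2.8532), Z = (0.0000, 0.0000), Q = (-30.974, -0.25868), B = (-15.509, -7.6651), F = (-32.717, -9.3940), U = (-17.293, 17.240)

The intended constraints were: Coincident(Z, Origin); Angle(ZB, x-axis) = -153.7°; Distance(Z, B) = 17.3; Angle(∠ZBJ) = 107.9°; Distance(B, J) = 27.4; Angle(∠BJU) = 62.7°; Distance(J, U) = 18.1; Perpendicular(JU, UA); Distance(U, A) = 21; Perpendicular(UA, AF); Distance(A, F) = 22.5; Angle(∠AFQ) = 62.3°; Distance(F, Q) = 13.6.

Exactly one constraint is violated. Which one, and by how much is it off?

Distance(F, Q) = 13.6 — off by 4.30.

Z = (0.00, 0.00) ✓; ZB at -153.7° ✓; |ZB| = 17.30 ✓; ∠ZBJ = 107.9° ✓; |BJ| = 27.40 ✓; ∠BJU = 62.70° ✓; |JU| = 18.10 ✓; ∠(JU, UA) = 90.00° ✓; |UA| = 21.00 ✓; ∠(UA, AF) = 90.00° ✓; |AF| = 22.50 ✓; ∠AFQ = 62.30° ✓; |FQ| = 9.300 ✗.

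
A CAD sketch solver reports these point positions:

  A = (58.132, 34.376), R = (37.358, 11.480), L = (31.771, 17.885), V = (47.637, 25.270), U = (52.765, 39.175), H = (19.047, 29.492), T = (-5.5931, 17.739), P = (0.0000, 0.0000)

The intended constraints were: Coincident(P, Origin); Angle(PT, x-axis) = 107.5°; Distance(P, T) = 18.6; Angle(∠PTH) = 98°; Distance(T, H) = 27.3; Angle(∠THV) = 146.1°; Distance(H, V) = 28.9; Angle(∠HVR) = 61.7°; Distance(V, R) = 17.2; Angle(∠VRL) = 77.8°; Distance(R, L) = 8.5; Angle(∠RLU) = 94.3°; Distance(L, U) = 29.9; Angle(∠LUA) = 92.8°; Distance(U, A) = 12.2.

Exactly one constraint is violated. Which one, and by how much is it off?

Distance(U, A) = 12.2 — off by 5.00.

P = (0.00, 0.00) ✓; PT at 107.5° ✓; |PT| = 18.60 ✓; ∠PTH = 98.00° ✓; |TH| = 27.30 ✓; ∠THV = 146.1° ✓; |HV| = 28.90 ✓; ∠HVR = 61.70° ✓; |VR| = 17.20 ✓; ∠VRL = 77.80° ✓; |RL| = 8.499 ✓; ∠RLU = 94.30° ✓; |LU| = 29.90 ✓; ∠LUA = 92.80° ✓; |UA| = 7.200 ✗.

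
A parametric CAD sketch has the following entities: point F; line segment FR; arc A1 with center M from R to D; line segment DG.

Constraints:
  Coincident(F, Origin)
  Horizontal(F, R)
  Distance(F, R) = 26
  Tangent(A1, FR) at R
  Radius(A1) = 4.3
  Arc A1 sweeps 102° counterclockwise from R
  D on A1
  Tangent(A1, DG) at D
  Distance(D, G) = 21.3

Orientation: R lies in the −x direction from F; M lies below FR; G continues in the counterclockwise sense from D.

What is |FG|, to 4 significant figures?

36.63

F is at the origin; FR is horizontal with |FR| = 26.0 and R on the −x side, so R = (-26.00, 0.000). A1 meets FR tangentially, so MR is at right angles to FR, so M = R + (0, -4.3) = (-26.00, -4.300). On A1, R sits at bearing 90° from M; a 102° counterclockwise sweep puts D at bearing 192°, so D = M + 4.3·(cos 192°, sin 192°) = (-30.21, -5.194). Tangency of A1 to DG means the radius MD is perpendicular to DG, so DG runs along (−sin 192°, cos 192°); with |DG| = 21.3, G = (-25.78, -26.03). Then |FG| = |G − F| = 36.63.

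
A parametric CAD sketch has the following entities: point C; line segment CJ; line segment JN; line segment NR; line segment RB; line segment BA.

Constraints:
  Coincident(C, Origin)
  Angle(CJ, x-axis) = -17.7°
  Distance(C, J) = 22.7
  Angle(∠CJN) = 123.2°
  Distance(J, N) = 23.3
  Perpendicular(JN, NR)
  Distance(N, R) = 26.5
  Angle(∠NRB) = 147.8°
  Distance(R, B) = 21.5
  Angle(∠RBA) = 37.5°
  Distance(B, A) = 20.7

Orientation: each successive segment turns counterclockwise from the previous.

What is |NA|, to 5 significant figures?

27.544

C is at the origin; CJ runs at -17.7° with length 22.7, so J = (21.625, -6.9016). ∠CJN = 123.2° gives JN at 39.100° from the x-axis; with |JN| = 23.3, N = (39.707, 7.7932). JN is perpendicular to NR, so NR runs at 129.10°; with |NR| = 26.5, R = (22.994, 28.358). ∠NRB = 147.8° gives RB at 161.30° from the x-axis; with |RB| = 21.5, B = (2.6294, 35.252). ∠RBA = 37.5° gives BA at -56.200° from the x-axis; with |BA| = 20.7, A = (14.145, 18.050). Then |NA| = |A − N| = 27.544.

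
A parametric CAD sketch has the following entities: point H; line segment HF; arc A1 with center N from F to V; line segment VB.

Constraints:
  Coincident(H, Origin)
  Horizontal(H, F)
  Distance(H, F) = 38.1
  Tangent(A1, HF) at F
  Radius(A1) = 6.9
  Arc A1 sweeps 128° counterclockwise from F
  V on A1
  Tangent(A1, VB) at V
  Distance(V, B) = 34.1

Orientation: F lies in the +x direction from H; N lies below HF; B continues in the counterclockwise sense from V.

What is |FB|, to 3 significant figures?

41.1

On A1, F sits at bearing 90° from N; a 128° counterclockwise sweep puts V at bearing 218°, so V = N + 6.9·(cos 218°, sin 218°) = (32.7, -11.1). The tangent condition forces NV to be normal to VB, so VB runs along (−sin 218°, cos 218°); with |VB| = 34.1, B = (53.7, -38.0). Then |FB| = |B − F| = 41.1.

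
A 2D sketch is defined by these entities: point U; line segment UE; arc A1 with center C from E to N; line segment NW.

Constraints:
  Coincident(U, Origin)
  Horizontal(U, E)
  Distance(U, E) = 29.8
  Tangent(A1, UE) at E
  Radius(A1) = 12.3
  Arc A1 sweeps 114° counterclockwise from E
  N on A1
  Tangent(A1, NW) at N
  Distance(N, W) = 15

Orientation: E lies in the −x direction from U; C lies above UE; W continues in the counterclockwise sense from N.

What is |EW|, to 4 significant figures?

31.43

On A1, E sits at bearing -90° from C; a 114° counterclockwise sweep puts N at bearing 24°, so N = C + 12.3·(cos 24°, sin 24°) = (-18.56, 17.30). Since A1 is tangent to NW there, CN ⟂ NW, so NW runs along (−sin 24°, cos 24°); with |NW| = 15.0, W = (-24.66, 31.01). Then |EW| = |W − E| = 31.43.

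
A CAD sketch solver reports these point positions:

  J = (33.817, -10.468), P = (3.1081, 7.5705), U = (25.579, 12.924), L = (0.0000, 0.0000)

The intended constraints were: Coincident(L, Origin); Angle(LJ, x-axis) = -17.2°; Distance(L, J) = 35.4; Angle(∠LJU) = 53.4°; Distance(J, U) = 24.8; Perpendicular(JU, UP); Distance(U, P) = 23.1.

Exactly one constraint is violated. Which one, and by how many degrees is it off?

Perpendicular(JU, UP) — off by 6.00°.

L = (0.00, 0.00) ✓; LJ at -17.20° ✓; |LJ| = 35.40 ✓; ∠LJU = 53.40° ✓; |JU| = 24.80 ✓; ∠(JU, UP) = 84.00° ✗; |UP| = 23.10 ✓.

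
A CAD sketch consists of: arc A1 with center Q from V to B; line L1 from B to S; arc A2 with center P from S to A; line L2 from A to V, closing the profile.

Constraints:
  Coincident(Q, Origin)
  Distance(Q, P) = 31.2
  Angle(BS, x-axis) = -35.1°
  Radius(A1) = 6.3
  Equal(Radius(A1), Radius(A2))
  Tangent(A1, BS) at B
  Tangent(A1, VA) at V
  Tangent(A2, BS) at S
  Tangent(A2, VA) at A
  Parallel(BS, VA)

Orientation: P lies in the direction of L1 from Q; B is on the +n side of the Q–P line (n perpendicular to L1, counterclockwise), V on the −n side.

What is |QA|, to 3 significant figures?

31.8

The slot axis is L1's direction at -35.1°, so u = (cos -35.1°, sin -35.1°) = (0.818, -0.575) and n = (−sin -35.1°, cos -35.1°) = (0.575, 0.818). Q is at the origin and P lies 31.2 along u from Q, so P = 31.2·u = (25.5, -17.9). Tangency of A1 to both parallel lines with radius 6.3 puts B and V at Q ± 6.3·n: B = (3.62, 5.15), V = (-3.62, -5.15). Equal radii place S and A the same way about P: S = P + 6.3·n = (29.1, -12.8), A = P − 6.3·n = (21.9, -23.1). Then |QA| = |A − Q| = 31.8.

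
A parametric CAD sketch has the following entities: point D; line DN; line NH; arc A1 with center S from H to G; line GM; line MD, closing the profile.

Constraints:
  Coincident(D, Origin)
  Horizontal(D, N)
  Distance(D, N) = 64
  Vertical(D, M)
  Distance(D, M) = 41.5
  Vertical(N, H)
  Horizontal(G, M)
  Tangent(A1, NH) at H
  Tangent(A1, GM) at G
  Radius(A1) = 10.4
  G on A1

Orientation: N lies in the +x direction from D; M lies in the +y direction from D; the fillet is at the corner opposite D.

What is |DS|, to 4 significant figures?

61.97

D is at the origin; D and N share the same y with |DN| = 64.0 and N on the +x side, so N = (64.00, 0.000). D and M share the same x with |DM| = 41.5 and M on the +y side, so M = (0.000, 41.50). The virtual corner opposite D is at (64.00, 41.50). A1 meets NH tangentially, so SH is at right angles to NH and A1 meets GM tangentially, so SG is at right angles to GM, with radius 10.4, so the center S sits 10.4 in from both sides at S = (53.60, 31.10). Then |DS| = |S − D| = 61.97.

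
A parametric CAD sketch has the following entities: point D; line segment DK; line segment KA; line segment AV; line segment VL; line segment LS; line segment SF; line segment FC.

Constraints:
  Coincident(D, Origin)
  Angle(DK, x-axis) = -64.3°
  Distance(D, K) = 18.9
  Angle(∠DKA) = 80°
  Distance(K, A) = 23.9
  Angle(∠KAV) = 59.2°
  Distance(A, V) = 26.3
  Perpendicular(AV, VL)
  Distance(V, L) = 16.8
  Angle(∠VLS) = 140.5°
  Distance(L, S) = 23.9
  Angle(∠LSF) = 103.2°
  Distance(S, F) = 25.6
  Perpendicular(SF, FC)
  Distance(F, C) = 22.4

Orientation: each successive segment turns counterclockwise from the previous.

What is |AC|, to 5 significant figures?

4.2769

D is at the origin; DK runs at -64.3° with length 18.9, so K = (8.1962, -17.030). ∠DKA = 80.0° gives KA at 35.700° from the x-axis; with |KA| = 23.9, A = (27.605, -3.0837). ∠KAV = 59.2° gives AV at 156.50° from the x-axis; with |AV| = 26.3, V = (3.4863, 7.4034). AV is perpendicular to VL, so VL runs at -113.50°; with |VL| = 16.8, L = (-3.2127, -8.0032). ∠VLS = 140.5° gives LS at -74.000° from the x-axis; with |LS| = 23.9, S = (3.3750, -30.977). ∠LSF = 103.2° gives SF at 2.8000° from the x-axis; with |SF| = 25.6, F = (28.944, -29.727). SF ⟂ FC, so FC runs at 92.800°; with |FC| = 22.4, C = (27.850, -7.3536). Then |AC| = |C − A| = 4.2769.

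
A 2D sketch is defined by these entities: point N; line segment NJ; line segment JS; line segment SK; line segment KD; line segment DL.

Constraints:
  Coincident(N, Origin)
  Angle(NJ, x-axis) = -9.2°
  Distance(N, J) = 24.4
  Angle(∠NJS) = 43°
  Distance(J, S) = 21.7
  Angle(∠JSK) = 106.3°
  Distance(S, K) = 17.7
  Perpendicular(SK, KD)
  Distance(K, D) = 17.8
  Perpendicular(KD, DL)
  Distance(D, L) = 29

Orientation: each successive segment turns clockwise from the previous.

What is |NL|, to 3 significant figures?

27.8

N is at the origin; NJ runs at -9.2° with length 24.4, so J = (24.1, -3.90). ∠NJS = 43.0° gives JS at -146° from the x-axis; with |JS| = 21.7, S = (6.05, -16.0). ∠JSK = 106.3° gives SK at 140° from the x-axis; with |SK| = 17.7, K = (-7.53, -4.62). SK ⟂ KD, so KD runs at 50.1°; with |KD| = 17.8, D = (3.89, 9.04). KD is perpendicular to DL, so DL runs at -39.9°; with |DL| = 29.0, L = (26.1, -9.57). Then |NL| = |L − N| = 27.8.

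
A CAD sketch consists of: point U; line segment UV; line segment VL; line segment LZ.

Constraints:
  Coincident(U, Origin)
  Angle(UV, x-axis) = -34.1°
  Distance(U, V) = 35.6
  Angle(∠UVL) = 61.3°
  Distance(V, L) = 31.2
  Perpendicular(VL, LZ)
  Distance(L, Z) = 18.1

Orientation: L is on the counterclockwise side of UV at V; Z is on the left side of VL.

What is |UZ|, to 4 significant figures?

19.27

∠UVL = 61.3°, so VL runs at -34.1° + (180° − 61.3°) = 84.60° from the x-axis; with |VL| = 31.2, L = V + 31.2·(cos 84.60°, sin 84.60°) = (32.42, 11.10). VL is perpendicular to LZ; with |LZ| = 18.1 on the left of VL, Z = L + 18.1·(-0.9956, 0.09411) = (14.40, 12.81). Then |UZ| = |Z − U| = 19.27.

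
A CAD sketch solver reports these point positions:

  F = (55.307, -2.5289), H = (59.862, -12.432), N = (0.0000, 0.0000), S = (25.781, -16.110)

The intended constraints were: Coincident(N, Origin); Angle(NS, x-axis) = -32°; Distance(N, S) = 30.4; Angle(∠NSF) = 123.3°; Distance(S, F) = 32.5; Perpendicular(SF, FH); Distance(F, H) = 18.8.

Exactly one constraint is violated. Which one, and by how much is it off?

Distance(F, H) = 18.8 — off by 7.90.

N = (0.00, 0.00) ✓; NS at -32.00° ✓; |NS| = 30.40 ✓; ∠NSF = 123.3° ✓; |SF| = 32.50 ✓; ∠(SF, FH) = 90.00° ✓; |FH| = 10.90 ✗.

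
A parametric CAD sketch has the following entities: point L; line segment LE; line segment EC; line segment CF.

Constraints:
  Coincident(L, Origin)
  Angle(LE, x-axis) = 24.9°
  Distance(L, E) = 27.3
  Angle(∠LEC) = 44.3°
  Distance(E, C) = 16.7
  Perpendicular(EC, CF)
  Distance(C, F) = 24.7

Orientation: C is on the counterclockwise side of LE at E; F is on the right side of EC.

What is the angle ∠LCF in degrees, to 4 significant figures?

171.5°

L is at the origin; LE runs at 24.9° with length 27.3, so E = 27.3·(cos 24.9°, sin 24.9°) = (24.76, 11.49). ∠LEC = 44.3°, so EC runs at 24.9° + (180° − 44.3°) = 160.6° from the x-axis; with |EC| = 16.7, C = E + 16.7·(cos 160.6°, sin 160.6°) = (9.010, 17.04). The perpendicularity gives CF at right angles to EC; with |CF| = 24.7 on the right of EC, F = C + 24.7·(0.3322, 0.9432) = (17.21, 40.34). Then cos ∠LCF = CL·CF / (|CL||CF|), giving 171.5°.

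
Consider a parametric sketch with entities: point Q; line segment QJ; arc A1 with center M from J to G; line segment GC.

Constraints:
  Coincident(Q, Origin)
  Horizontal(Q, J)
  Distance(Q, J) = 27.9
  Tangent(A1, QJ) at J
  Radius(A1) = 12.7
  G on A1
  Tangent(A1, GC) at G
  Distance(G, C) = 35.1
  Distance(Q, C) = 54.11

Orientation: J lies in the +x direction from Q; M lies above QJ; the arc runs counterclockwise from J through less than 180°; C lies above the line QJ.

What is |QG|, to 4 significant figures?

43.32

Q is at the origin; Q and J share the same y with |QJ| = 27.9 and J on the +x side, so J = (27.90, 0.000). Tangency of A1 to QJ means the radius MJ is perpendicular to QJ, so M = J + (0, 12.7) = (27.90, 12.70). Since MG ⟂ GC (tangency), |MC| = √(12.7² + 35.1²) = 37.33 regardless of where G sits on A1. So C lies on both circle(Q, 54.11) and circle(M, 37.33); the above-QJ intersection is C = (21.80, 49.52). G is the foot of the tangent from C: G = (38.98, 18.91).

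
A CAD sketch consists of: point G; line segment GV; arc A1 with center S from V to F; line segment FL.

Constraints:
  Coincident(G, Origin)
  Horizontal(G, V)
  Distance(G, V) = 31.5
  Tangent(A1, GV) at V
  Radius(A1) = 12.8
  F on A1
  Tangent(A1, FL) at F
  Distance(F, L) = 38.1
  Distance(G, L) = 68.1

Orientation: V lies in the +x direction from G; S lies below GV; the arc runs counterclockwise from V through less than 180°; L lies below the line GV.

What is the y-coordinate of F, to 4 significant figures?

-20.94

Checks: |SF| = 12.80 ✓; ∠(SF, FL) = 90.00° ✓; |FL| = 38.10 ✓; |GL| = 68.10 ✓.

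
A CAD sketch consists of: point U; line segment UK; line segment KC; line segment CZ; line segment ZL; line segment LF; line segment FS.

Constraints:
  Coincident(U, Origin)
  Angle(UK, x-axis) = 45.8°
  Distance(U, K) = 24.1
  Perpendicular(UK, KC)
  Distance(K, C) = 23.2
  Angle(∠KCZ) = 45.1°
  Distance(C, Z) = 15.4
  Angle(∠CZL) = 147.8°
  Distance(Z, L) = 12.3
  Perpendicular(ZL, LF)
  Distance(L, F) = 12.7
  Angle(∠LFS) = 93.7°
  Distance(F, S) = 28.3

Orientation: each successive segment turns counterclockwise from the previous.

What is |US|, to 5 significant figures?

39.520

ZL ⟂ LF, so LF runs at 32.900°; with |LF| = 12.7, F = (17.702, 14.624). ∠LFS = 93.7° gives FS at 119.20° from the x-axis; with |FS| = 28.3, S = (3.8953, 39.328). Then |US| = |S − U| = 39.520.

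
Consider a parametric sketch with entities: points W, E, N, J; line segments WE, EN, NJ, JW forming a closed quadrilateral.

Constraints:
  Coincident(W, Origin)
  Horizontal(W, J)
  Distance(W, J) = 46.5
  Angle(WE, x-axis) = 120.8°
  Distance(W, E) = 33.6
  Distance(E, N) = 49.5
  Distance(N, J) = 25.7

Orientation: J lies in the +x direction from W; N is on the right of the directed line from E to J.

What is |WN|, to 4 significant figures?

21.11

W is at the origin; WJ is horizontal with |WJ| = 46.5 and J in +x, so J = (46.5, 0). WE runs at 120.8° with |WE| = 33.6, so E = (-17.20, 28.86). N is determined by |EN| = 49.5 and |NJ| = 25.7 together: it lies at the intersection of circle(E, 49.5) and circle(J, 25.7). With |EJ| = 69.94, the foot of the radical line on EJ is 47.76 from E and the perpendicular offset is √(49.5² − 47.76²) = 12.99. Taking the right-of-EJ solution: N = (20.94, -2.685).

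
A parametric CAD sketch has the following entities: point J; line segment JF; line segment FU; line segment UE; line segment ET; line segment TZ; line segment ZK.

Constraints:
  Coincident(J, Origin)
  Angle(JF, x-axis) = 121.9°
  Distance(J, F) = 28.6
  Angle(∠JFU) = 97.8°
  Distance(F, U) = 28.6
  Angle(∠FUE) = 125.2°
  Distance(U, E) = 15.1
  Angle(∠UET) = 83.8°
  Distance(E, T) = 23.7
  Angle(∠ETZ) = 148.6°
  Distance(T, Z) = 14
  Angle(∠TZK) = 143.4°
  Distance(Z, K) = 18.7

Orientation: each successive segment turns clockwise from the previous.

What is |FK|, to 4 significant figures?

16.56

J is at the origin; JF runs at 121.9° with length 28.6, so F = (-15.11, 24.28). ∠JFU = 97.8° gives FU at 39.70° from the x-axis; with |FU| = 28.6, U = (6.891, 42.55). ∠FUE = 125.2° gives UE at -15.10° from the x-axis; with |UE| = 15.1, E = (21.47, 38.62). ∠UET = 83.8° gives ET at -111.3° from the x-axis; with |ET| = 23.7, T = (12.86, 16.53). ∠ETZ = 148.6° gives TZ at -142.7° from the x-axis; with |TZ| = 14.0, Z = (1.724, 8.051). ∠TZK = 143.4° gives ZK at -179.3° from the x-axis; with |ZK| = 18.7, K = (-16.97, 7.822). Then |FK| = |K − F| = 16.56.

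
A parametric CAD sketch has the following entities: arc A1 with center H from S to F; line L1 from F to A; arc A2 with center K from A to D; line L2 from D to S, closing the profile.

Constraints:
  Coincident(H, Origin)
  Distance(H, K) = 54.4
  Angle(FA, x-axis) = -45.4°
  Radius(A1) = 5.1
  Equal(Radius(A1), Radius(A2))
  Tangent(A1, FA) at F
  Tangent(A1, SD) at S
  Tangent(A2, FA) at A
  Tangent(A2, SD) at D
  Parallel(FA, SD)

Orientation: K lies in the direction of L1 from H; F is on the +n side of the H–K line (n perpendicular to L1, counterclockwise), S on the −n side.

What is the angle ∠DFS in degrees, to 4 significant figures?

79.38°

The slot axis is L1's direction at -45.4°, so u = (cos -45.4°, sin -45.4°) = (0.7022, -0.7120) and n = (−sin -45.4°, cos -45.4°) = (0.7120, 0.7022). H is at the origin and K lies 54.4 along u from H, so K = 54.4·u = (38.20, -38.73). Tangency of A1 to both parallel lines with radius 5.1 puts F and S at H ± 5.1·n: F = (3.631, 3.581), S = (-3.631, -3.581). Equal radii place A and D the same way about K: A = K + 5.1·n = (41.83, -35.15), D = K − 5.1·n = (34.57, -42.32). Then cos ∠DFS = FD·FS / (|FD||FS|), giving 79.38°.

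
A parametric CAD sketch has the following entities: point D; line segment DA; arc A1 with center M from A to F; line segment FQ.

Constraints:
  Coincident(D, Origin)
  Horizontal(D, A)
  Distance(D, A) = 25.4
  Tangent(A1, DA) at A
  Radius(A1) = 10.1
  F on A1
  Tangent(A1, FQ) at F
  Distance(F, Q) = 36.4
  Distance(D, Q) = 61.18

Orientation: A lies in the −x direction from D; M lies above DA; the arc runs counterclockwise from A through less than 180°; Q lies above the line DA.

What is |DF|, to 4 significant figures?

24.81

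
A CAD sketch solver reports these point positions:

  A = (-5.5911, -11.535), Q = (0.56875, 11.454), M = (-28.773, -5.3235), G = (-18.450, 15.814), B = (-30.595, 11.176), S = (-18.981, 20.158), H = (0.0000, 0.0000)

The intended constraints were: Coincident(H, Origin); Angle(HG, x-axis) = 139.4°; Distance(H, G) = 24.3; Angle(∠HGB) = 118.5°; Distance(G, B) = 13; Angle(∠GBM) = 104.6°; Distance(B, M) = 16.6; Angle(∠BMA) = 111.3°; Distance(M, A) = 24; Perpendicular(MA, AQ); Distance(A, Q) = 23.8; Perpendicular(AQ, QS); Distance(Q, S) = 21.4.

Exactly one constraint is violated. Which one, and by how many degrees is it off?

Perpendicular(AQ, QS) — off by 9.00°.

H = (0.00, 0.00) ✓; HG at 139.4° ✓; |HG| = 24.30 ✓; ∠HGB = 118.5° ✓; |GB| = 13.00 ✓; ∠GBM = 104.6° ✓; |BM| = 16.60 ✓; ∠BMA = 111.3° ✓; |MA| = 24.00 ✓; ∠(MA, AQ) = 90.00° ✓; |AQ| = 23.80 ✓; ∠(AQ, QS) = 81.00° ✗; |QS| = 21.40 ✓.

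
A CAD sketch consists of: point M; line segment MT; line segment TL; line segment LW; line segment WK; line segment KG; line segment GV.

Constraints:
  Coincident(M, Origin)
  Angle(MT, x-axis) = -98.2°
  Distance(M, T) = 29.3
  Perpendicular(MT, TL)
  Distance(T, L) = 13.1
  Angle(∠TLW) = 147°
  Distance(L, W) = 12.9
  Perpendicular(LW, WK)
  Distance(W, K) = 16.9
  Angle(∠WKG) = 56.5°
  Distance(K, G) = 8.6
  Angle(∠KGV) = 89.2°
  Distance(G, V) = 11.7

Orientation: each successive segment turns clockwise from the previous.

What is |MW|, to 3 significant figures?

32.7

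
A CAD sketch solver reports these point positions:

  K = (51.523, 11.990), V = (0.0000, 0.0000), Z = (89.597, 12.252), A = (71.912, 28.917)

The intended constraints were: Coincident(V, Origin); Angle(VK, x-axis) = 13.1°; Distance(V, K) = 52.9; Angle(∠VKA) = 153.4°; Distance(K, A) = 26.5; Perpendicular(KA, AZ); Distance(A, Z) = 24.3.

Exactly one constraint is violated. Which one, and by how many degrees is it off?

Perpendicular(KA, AZ) — off by 7.00°.

V = (0.00, 0.00) ✓; VK at 13.10° ✓; |VK| = 52.90 ✓; ∠VKA = 153.4° ✓; |KA| = 26.50 ✓; ∠(KA, AZ) = 83.00° ✗; |AZ| = 24.30 ✓.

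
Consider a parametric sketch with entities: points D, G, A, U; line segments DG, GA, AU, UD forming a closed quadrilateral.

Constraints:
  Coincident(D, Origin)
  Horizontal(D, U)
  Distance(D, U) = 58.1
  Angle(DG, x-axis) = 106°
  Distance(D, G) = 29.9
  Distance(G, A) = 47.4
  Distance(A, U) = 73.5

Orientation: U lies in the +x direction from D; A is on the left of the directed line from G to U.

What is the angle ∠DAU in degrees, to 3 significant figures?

48.2°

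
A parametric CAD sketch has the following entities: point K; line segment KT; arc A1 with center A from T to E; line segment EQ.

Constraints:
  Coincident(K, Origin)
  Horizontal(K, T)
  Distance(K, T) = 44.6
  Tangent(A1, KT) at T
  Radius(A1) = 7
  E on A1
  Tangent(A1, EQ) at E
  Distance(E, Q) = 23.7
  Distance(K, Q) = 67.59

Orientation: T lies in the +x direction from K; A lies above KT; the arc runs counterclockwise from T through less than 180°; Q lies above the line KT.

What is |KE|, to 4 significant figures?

50.50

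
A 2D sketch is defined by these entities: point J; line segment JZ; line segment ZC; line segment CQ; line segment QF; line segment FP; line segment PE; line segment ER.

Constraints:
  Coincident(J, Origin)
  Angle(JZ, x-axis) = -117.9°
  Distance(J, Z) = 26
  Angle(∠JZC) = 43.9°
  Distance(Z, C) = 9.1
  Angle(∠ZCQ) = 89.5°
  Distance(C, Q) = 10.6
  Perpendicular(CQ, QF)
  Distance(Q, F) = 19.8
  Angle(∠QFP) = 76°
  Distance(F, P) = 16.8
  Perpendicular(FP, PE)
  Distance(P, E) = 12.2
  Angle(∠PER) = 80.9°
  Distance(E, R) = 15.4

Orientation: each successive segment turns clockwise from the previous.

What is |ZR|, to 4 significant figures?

11.37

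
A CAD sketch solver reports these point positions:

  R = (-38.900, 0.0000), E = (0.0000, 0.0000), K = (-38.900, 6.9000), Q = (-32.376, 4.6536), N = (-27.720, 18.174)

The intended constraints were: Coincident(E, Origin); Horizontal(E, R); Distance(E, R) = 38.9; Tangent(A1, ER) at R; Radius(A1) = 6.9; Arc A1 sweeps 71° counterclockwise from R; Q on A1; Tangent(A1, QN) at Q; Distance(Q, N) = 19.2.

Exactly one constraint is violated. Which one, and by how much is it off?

Distance(Q, N) = 19.2 — off by 4.90.

E = (0.00, 0.00) ✓; E.y = 0.00, R.y = 0.00 ✓; |ER| = 38.90 ✓; ∠(KR, RE) = 90.00° ✓; |KR| = 6.900 ✓; bearing(K→Q) − bearing(K→R) = 71.00° ✓; |KQ| = 6.900 ✓; ∠(KQ, QN) = 90.00° ✓; |QN| = 14.30 ✗.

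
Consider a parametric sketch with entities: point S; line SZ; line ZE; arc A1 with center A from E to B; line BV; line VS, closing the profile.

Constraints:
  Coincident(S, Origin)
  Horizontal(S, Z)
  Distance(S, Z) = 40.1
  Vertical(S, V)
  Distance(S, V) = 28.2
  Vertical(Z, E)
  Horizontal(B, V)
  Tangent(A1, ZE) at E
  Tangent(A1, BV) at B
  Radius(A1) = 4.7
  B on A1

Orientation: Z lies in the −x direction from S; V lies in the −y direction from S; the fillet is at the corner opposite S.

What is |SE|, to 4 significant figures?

46.48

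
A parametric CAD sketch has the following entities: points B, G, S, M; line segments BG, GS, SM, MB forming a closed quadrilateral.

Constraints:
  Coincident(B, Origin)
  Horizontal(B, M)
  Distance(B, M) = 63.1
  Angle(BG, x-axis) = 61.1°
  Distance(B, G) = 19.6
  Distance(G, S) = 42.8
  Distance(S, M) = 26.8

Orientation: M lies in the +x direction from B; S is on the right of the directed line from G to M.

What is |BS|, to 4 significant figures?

41.84

B is at the origin; B and M share the same y with |BM| = 63.1 and M in +x, so M = (63.1, 0). BG runs at 61.1° with |BG| = 19.6, so G = (9.472, 17.16). S is determined by |GS| = 42.8 and |SM| = 26.8 together: it lies at the intersection of circle(G, 42.8) and circle(M, 26.8). With |GM| = 56.31, the foot of the radical line on GM is 38.04 from G and the perpendicular offset is √(42.8² − 38.04²) = 19.61. Taking the right-of-GM solution: S = (39.73, -13.11).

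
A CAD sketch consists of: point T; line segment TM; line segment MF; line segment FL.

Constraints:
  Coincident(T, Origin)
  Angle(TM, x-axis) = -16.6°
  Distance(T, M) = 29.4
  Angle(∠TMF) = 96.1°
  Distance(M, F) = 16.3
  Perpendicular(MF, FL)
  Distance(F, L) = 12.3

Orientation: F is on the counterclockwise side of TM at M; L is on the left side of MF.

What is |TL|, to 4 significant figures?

25.77

T is at the origin; TM runs at -16.6° with length 29.4, so M = 29.4·(cos -16.6°, sin -16.6°) = (28.17, -8.399). ∠TMF = 96.1°, so MF runs at -16.6° + (180° − 96.1°) = 67.30° from the x-axis; with |MF| = 16.3, F = M + 16.3·(cos 67.30°, sin 67.30°) = (34.46, 6.638). MF is perpendicular to FL; with |FL| = 12.3 on the left of MF, L = F + 12.3·(-0.9225, 0.3859) = (23.12, 11.38). Then |TL| = |L − T| = 25.77.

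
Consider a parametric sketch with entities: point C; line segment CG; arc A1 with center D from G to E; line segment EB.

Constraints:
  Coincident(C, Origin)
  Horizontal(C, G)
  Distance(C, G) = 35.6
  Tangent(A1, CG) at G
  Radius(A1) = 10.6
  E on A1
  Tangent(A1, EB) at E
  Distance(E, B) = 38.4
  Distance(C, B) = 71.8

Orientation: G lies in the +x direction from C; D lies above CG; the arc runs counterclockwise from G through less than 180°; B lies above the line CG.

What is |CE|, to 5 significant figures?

46.454

Checks: |DE| = 10.60 ✓; ∠(DE, EB) = 90.00° ✓; |EB| = 38.40 ✓; |CB| = 71.80 ✓.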